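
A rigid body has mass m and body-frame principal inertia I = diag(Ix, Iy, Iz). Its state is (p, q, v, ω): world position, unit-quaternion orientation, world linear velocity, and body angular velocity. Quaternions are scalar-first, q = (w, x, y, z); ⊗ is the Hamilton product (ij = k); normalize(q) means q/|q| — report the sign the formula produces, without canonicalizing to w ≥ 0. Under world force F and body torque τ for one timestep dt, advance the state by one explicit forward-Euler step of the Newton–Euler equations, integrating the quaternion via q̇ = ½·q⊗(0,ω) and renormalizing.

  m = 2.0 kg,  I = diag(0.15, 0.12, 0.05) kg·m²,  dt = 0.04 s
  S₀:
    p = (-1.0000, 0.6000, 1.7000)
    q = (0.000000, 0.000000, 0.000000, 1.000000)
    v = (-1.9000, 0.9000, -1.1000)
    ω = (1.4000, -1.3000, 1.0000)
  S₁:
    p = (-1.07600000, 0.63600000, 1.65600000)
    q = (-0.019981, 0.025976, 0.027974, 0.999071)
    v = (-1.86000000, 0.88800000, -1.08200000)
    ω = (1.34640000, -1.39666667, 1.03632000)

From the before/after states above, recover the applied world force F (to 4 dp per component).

v₁ − v₀ = (0.04000000, -0.01200000, 0.01800000)
m·(v₁−v₀)/dt = (2.0000, -0.6000, 0.9000)

F = (2.0000, -0.6000, 0.9000)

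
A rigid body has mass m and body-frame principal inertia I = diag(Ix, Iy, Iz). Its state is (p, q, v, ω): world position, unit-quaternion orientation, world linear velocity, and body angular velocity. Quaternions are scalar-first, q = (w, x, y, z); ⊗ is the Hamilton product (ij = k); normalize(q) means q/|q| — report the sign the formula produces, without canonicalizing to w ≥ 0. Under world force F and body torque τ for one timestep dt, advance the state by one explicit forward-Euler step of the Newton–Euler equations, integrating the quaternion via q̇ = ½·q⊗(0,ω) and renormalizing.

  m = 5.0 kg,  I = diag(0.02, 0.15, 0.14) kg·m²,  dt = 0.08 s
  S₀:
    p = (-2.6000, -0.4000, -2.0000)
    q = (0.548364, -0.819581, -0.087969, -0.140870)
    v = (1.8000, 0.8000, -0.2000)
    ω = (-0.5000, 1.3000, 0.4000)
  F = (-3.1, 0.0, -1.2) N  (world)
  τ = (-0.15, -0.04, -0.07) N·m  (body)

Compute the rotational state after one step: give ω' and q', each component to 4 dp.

ω' = (-1.0792, 1.2659, 0.4083)
q' = (0.5379, -0.8232, -0.0435, -0.1762)

angular accel α = (-7.2400, -0.4267, 0.1036)
new body rate ω' = (-1.0792, 1.2659, 0.4083)
2q̇ = q⊗(0,ω) = (-0.2390828, -0.1262386, 1.1111406, -0.8900942)
q' = normalize(q + ½dt·q⊗(0,ω)) = (0.5379, -0.8232, -0.0435, -0.1762)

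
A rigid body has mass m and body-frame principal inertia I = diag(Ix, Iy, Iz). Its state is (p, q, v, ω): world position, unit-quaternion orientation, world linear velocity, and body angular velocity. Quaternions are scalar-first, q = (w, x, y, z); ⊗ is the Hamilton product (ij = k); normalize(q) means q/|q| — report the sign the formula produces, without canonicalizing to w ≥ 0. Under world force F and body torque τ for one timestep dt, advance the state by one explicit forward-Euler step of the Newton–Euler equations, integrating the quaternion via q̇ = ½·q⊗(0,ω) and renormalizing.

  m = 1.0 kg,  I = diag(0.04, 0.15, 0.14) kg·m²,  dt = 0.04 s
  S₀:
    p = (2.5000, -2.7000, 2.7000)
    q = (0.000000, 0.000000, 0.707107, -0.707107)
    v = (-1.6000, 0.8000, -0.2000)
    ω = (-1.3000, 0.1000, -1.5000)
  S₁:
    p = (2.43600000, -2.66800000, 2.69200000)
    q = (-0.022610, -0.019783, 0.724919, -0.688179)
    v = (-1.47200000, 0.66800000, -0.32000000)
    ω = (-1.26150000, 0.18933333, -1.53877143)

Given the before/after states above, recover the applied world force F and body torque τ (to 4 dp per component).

ω₁ − ω₀ = (0.03850000, 0.08933333, -0.03877143)
I·α + gyro = (0.0400, 0.1400, -0.1500)
Δv = v₁−v₀ = (0.12800000, -0.13200000, -0.12000000)
F = m·Δv/dt = (3.2000, -3.3000, -3.0000)

F = (3.2000, -3.3000, -3.0000)
τ = (0.0400, 0.1400, -0.1500)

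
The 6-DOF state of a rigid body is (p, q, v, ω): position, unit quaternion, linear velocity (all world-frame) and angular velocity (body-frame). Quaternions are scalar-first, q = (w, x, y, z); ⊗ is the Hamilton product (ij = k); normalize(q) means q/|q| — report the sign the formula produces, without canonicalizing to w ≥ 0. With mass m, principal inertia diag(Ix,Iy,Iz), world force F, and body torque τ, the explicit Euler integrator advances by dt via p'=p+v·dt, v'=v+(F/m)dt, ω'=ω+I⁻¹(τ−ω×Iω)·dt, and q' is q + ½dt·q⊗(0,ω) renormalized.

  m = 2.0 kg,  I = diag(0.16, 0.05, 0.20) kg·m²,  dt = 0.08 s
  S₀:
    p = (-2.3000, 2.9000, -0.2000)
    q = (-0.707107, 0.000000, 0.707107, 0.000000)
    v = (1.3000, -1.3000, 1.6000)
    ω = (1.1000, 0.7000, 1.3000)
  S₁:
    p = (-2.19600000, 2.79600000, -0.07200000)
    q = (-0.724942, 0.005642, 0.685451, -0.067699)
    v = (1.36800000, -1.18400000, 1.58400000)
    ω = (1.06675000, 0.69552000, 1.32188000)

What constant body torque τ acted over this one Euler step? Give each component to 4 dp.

rate change Δω = (-0.03325000, -0.00448000, 0.02188000)
precession coupling = (0.1365, -0.0572, -0.0847)
applied torque τ = (0.0700, -0.0600, -0.0300)

τ = (0.0700, -0.0600, -0.0300)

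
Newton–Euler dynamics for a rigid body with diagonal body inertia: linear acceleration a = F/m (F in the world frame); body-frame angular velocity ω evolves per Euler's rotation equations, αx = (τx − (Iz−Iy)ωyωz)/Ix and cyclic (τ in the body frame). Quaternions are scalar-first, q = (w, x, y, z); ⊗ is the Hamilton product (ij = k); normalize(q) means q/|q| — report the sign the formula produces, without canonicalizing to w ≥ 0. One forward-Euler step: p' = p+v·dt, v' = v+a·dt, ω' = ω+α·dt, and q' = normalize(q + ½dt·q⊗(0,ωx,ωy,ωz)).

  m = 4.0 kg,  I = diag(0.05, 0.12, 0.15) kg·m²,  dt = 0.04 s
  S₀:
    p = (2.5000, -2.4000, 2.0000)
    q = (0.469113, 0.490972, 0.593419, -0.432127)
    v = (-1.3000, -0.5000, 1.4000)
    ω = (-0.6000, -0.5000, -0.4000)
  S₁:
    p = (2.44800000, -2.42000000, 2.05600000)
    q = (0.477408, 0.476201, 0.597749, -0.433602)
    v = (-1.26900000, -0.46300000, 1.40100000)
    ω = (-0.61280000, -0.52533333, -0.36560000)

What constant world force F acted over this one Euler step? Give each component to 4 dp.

F = (3.1000, 3.7000, 0.1000)

v₁ − v₀ = (0.03100000, 0.03700000, 0.00100000)
m·(v₁−v₀)/dt = (3.1000, 3.7000, 0.1000)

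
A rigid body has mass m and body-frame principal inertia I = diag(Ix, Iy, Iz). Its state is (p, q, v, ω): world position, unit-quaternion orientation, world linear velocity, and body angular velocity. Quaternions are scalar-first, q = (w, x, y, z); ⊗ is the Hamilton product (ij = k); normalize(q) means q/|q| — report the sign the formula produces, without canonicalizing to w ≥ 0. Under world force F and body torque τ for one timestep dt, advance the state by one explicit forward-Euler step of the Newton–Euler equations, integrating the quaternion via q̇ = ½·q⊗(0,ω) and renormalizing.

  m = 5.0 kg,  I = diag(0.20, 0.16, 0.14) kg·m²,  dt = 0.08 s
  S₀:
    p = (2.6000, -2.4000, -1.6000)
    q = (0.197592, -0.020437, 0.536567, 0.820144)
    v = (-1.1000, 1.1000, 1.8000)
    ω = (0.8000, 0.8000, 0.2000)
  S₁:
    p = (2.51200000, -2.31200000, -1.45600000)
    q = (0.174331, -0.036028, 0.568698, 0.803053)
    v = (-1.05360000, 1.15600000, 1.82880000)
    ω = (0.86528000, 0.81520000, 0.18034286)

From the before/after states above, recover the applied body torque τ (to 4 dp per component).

ω₁ − ω₀ = (0.06528000, 0.01520000, -0.01965714)
gyro term ω₀×Iω₀ = (-0.0032, 0.0096, -0.0256)
I·α + gyro = (0.1600, 0.0400, -0.0600)

τ = (0.1600, 0.0400, -0.0600)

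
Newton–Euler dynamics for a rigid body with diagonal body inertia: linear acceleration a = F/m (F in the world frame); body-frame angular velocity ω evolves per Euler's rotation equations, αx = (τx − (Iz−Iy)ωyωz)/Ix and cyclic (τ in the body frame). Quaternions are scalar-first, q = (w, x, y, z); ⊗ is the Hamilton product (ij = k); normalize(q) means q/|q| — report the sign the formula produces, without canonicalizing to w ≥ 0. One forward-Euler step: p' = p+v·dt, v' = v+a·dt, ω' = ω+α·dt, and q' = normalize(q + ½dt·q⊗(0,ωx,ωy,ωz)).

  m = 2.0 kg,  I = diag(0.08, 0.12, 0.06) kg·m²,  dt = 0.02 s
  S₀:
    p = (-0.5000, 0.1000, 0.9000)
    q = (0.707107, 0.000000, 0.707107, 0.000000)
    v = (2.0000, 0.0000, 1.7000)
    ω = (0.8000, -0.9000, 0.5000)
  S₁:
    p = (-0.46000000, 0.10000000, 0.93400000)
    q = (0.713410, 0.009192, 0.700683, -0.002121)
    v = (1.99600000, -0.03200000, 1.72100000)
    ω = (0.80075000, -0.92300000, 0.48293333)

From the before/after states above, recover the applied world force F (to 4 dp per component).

F = (-0.4000, -3.2000, 2.1000)

velocity change Δv = (-0.00400000, -0.03200000, 0.02100000)
applied force F = (-0.4000, -3.2000, 2.1000)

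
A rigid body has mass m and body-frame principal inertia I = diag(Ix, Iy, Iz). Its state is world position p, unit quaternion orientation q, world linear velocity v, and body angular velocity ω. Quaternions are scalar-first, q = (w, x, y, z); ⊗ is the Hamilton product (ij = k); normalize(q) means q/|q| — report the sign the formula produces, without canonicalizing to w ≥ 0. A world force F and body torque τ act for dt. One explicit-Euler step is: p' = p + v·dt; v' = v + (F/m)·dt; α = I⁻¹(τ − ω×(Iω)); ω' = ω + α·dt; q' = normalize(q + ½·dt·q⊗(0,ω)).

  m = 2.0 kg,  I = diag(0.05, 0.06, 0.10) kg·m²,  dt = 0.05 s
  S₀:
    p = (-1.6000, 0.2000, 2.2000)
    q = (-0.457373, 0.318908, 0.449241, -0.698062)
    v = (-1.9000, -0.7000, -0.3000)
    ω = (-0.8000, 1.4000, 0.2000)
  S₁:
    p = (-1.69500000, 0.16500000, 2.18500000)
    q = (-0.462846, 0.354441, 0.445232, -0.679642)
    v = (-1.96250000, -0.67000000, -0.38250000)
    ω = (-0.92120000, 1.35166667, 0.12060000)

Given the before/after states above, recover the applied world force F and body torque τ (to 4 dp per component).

F = (-2.5000, 1.2000, -3.3000)
τ = (-0.1100, -0.0500, -0.1700)

Δω = ω₁−ω₀ = (-0.12120000, -0.04833333, -0.07940000)
τ = I·(Δω/dt) + ω₀×(Iω₀) = (-0.1100, -0.0500, -0.1700)
v₁ − v₀ = (-0.06250000, 0.03000000, -0.08250000)
F = m·Δv/dt = (-2.5000, 1.2000, -3.3000)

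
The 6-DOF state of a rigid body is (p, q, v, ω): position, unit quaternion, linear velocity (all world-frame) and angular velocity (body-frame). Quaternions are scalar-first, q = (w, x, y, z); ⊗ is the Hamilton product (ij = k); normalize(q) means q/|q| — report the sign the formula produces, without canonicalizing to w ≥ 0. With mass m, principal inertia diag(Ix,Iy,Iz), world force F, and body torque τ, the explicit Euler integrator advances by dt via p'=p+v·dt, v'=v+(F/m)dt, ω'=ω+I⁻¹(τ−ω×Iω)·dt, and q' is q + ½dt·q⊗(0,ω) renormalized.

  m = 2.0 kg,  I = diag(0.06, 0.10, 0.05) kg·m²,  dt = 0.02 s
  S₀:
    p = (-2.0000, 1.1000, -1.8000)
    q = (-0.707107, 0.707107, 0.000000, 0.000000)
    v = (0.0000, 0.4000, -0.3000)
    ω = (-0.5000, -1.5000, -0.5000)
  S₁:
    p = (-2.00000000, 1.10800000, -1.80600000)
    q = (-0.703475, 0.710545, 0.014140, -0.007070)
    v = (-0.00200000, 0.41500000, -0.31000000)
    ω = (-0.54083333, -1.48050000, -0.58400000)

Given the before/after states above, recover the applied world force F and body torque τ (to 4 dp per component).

velocity change Δv = (-0.00200000, 0.01500000, -0.01000000)
F = m·Δv/dt = (-0.2000, 1.5000, -1.0000)
Δω = ω₁−ω₀ = (-0.04083333, 0.01950000, -0.08400000)
precession coupling = (-0.0375, 0.0025, 0.0300)
τ = I·(Δω/dt) + ω₀×(Iω₀) = (-0.1600, 0.1000, -0.1800)

F = (-0.2000, 1.5000, -1.0000)
τ = (-0.1600, 0.1000, -0.1800)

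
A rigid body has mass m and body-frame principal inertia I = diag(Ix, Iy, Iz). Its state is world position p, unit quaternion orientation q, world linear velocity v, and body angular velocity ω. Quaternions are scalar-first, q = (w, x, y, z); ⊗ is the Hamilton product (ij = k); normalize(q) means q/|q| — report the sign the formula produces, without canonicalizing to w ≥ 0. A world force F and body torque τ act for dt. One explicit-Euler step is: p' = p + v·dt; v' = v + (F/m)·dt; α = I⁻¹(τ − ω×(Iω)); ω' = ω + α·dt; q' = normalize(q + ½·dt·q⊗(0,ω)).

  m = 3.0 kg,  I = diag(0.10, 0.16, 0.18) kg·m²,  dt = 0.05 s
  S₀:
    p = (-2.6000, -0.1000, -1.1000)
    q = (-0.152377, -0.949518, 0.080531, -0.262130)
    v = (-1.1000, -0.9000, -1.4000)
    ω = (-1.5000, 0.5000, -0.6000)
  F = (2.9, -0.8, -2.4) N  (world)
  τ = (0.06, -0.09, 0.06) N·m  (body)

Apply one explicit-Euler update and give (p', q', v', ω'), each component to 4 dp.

p' = (-2.6550, -0.1450, -1.1700)
q' = (-0.1928, -0.9409, 0.0741, -0.2685)
v' = (-1.0517, -0.9133, -1.4400)
ω' = (-1.4670, 0.4944, -0.5708)

ω×(Iω) gyroscopic = (-0.0060, -0.0720, -0.0450)
angular accel α = (0.6600, -0.1125, 0.5833)
new body rate ω' = (-1.4670, 0.4944, -0.5708)
Hamilton product q⊗(0,ω) = (-1.6218205, 0.3113119, -0.2527043, -0.2625363)
q + ½dt·q⊗(0,ω), renormalized = (-0.1928, -0.9409, 0.0741, -0.2685)
a = (0.9667, -0.2667, -0.8000)
p' = p + v·dt = (-2.6550, -0.1450, -1.1700)
v + (F/m)dt = (-1.0517, -0.9133, -1.4400)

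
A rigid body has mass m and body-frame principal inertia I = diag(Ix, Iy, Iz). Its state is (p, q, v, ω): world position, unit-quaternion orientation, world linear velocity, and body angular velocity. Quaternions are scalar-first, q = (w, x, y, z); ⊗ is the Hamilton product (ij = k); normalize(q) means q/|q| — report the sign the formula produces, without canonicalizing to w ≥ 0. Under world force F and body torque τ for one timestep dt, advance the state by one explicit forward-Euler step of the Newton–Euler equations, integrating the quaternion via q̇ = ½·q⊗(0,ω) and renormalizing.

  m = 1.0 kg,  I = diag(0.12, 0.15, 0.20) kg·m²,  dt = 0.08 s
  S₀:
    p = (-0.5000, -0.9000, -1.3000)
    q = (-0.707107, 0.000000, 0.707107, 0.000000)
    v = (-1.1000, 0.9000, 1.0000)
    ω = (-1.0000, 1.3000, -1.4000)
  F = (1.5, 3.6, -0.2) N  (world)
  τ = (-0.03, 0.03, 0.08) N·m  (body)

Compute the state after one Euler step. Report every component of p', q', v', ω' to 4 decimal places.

p' = (-0.5880, -0.8280, -1.2200)
q' = (-0.7411, -0.0113, 0.6679, 0.0676)
v' = (-0.9800, 1.1880, 0.9840)
ω' = (-0.9593, 1.3757, -1.3524)

p' = p + v·dt = (-0.5880, -0.8280, -1.2200)
v' = v + a·dt = (-0.9800, 1.1880, 0.9840)
(τ − ω×Iω)/I = (0.5083, 0.9467, 0.5950)
ω + α·dt = (-0.9593, 1.3757, -1.3524)
q⊗(0,ω) = (-0.9192391, -0.2828428, -0.9192391, 1.6970568)
q' = normalize(q + ½dt·q⊗(0,ω)) = (-0.7411, -0.0113, 0.6679, 0.0676)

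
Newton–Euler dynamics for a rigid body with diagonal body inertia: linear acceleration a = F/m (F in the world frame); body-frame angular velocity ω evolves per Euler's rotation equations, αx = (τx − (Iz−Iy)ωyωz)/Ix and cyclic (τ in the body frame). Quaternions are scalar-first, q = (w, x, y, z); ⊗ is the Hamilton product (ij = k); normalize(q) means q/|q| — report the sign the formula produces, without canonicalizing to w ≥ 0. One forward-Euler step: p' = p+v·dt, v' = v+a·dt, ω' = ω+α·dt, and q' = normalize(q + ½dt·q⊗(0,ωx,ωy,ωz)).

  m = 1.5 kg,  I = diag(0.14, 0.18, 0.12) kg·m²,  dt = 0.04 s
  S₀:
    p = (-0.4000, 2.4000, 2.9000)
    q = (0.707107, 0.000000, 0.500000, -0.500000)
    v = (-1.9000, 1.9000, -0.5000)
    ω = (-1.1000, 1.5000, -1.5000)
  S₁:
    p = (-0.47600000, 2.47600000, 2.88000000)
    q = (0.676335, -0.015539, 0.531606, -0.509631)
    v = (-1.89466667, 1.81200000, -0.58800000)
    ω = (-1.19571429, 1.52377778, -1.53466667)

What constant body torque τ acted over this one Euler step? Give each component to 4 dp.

τ = (-0.2000, 0.1400, -0.1700)

Δω = ω₁−ω₀ = (-0.09571429, 0.02377778, -0.03466667)
applied torque τ = (-0.2000, 0.1400, -0.1700)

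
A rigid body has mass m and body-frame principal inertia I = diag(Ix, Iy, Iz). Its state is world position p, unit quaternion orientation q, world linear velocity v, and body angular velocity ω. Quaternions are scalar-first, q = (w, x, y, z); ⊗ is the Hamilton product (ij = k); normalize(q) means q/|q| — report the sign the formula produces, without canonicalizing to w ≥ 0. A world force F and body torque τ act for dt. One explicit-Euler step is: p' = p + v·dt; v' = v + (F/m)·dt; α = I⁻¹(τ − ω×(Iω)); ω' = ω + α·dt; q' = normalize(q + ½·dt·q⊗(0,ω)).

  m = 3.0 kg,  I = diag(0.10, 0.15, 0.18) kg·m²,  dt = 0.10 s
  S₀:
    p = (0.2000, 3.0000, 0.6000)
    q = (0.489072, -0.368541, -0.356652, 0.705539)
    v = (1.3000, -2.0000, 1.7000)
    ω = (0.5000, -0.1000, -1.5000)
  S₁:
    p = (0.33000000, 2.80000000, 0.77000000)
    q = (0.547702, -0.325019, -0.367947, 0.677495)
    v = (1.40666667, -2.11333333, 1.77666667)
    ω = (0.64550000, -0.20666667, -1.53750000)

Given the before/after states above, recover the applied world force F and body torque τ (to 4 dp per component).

F = (3.2000, -3.4000, 2.3000)
τ = (0.1500, -0.1000, -0.0700)

v₁ − v₀ = (0.10666667, -0.11333333, 0.07666667)
F = m·Δv/dt = (3.2000, -3.4000, 2.3000)
Δω = ω₁−ω₀ = (0.14550000, -0.10666667, -0.03750000)
τ = I·(Δω/dt) + ω₀×(Iω₀) = (0.1500, -0.1000, -0.0700)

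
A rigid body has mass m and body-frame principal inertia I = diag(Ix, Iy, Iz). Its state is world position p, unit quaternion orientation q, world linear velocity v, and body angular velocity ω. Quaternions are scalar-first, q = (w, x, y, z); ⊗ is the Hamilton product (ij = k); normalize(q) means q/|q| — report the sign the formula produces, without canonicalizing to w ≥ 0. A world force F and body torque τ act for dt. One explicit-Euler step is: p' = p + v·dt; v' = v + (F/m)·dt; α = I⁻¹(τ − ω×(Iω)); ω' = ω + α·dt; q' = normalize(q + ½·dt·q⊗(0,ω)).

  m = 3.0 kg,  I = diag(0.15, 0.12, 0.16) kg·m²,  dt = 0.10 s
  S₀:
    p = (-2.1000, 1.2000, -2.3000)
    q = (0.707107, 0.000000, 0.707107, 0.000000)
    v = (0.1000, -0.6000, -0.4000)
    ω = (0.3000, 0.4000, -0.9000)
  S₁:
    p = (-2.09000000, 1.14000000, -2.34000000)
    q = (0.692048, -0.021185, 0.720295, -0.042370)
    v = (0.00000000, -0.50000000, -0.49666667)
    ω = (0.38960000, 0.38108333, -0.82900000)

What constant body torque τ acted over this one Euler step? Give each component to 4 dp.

ω₁ − ω₀ = (0.08960000, -0.01891667, 0.07100000)
τ = I·(Δω/dt) + ω₀×(Iω₀) = (0.1200, -0.0200, 0.1100)

τ = (0.1200, -0.0200, 0.1100)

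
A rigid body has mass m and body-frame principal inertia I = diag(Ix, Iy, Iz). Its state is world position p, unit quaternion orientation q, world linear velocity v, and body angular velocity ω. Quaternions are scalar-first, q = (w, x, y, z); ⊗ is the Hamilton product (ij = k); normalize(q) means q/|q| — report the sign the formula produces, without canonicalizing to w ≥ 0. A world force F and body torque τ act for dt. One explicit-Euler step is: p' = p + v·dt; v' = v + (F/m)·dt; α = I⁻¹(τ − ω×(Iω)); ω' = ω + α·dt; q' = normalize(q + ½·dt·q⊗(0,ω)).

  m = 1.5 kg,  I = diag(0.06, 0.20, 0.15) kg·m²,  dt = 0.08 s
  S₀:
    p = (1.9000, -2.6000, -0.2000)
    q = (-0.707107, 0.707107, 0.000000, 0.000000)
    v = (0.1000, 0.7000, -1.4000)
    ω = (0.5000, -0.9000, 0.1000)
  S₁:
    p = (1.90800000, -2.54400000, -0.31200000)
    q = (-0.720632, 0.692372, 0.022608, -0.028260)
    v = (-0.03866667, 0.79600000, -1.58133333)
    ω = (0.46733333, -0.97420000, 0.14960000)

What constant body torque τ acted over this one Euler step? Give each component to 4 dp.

rate change Δω = (-0.03266667, -0.07420000, 0.04960000)
gyro term ω₀×Iω₀ = (0.0045, -0.0045, -0.0630)
τ = I·(Δω/dt) + ω₀×(Iω₀) = (-0.0200, -0.1900, 0.0300)

τ = (-0.0200, -0.1900, 0.0300)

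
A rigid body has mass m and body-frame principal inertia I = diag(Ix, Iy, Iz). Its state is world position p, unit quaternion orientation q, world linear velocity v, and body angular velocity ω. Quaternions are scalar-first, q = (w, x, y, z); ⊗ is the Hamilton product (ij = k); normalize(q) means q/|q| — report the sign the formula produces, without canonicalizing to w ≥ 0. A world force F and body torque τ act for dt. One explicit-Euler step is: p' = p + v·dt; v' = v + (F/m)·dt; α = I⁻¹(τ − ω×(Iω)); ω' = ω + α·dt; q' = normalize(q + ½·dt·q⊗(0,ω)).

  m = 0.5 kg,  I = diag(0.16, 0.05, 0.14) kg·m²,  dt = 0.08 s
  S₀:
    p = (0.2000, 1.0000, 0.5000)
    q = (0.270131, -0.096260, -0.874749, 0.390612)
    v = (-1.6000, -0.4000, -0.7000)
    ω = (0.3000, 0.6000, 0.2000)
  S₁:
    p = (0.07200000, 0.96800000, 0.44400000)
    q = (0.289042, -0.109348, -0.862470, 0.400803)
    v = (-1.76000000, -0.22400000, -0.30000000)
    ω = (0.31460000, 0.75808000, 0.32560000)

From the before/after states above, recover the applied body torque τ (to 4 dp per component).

ω₁ − ω₀ = (0.01460000, 0.15808000, 0.12560000)
applied torque τ = (0.0400, 0.1000, 0.2000)

τ = (0.0400, 0.1000, 0.2000)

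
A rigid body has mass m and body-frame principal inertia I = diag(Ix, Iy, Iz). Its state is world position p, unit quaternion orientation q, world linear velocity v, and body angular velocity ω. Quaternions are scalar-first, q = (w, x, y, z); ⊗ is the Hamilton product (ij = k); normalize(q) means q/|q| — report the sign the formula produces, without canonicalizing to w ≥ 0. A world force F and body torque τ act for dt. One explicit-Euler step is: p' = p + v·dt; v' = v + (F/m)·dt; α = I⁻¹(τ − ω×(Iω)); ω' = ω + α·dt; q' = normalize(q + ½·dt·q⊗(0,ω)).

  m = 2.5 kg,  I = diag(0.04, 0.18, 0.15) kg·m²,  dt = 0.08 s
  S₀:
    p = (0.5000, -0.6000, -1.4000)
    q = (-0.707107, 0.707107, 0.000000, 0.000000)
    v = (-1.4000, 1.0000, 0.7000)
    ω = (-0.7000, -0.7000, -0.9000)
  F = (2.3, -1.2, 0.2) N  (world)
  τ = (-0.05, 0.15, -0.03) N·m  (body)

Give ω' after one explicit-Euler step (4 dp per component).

ω×(Iω) gyroscopic = (-0.0189, -0.0693, 0.0686)
(τ − ω×Iω)/I = (-0.7775, 1.2183, -0.6573)
ω + α·dt = (-0.7622, -0.6025, -0.9526)

ω' = (-0.7622, -0.6025, -0.9526)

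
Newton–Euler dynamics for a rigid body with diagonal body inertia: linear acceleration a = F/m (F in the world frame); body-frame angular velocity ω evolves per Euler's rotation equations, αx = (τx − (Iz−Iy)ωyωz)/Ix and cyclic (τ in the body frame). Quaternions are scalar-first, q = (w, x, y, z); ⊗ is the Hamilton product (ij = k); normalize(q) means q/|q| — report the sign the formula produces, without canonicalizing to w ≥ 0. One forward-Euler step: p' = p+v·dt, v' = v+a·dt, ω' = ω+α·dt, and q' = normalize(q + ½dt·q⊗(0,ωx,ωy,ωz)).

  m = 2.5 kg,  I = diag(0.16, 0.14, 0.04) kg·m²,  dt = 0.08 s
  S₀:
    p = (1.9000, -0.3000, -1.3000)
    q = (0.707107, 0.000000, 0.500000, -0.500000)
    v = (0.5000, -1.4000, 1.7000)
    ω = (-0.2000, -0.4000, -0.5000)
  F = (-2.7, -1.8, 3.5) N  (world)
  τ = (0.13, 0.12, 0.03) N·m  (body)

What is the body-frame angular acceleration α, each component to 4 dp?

ω×(Iω) gyroscopic = (-0.0200, 0.0120, -0.0016)
angular accel α = (0.9375, 0.7714, 0.7900)

α = (0.9375, 0.7714, 0.7900)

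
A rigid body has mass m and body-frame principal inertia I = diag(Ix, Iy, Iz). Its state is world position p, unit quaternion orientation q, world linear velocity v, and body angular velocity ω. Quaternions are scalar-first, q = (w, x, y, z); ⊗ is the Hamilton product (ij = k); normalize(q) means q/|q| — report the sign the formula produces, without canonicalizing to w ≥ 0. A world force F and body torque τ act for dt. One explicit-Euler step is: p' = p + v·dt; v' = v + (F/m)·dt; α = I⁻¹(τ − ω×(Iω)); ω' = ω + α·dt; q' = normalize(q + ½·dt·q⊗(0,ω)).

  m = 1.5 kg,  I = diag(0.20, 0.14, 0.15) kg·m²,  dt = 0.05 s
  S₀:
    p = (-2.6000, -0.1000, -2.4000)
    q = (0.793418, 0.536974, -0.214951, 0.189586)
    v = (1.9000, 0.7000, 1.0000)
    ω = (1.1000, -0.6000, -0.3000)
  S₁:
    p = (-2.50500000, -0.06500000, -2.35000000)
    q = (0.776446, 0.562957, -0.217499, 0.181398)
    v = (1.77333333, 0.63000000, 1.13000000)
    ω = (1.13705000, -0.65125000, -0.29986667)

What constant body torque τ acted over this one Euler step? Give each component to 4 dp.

τ = (0.1500, -0.1600, 0.0400)

Δω = ω₁−ω₀ = (0.03705000, -0.05125000, 0.00013333)
gyro term ω₀×Iω₀ = (0.0018, -0.0165, 0.0396)
applied torque τ = (0.1500, -0.1600, 0.0400)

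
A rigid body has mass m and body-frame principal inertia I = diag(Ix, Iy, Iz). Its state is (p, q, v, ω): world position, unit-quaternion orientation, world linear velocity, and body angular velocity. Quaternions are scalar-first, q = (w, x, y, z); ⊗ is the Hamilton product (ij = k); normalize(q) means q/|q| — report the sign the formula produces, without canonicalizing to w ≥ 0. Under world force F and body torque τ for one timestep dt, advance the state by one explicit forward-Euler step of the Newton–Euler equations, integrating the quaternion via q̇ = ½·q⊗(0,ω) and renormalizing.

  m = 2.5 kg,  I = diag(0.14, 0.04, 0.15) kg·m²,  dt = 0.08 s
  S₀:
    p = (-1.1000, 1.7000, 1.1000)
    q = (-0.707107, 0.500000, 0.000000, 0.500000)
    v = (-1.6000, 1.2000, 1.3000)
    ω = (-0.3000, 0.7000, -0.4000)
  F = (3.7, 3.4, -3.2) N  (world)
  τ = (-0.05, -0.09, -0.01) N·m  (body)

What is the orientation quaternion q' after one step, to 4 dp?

q' = (-0.6927, 0.4942, -0.0178, 0.5250)

2q̇ = q⊗(0,ω) = (0.3500000, -0.1378679, -0.4449749, 0.6328428)
q + ½dt·q⊗(0,ω), renormalized = (-0.6927, 0.4942, -0.0178, 0.5250)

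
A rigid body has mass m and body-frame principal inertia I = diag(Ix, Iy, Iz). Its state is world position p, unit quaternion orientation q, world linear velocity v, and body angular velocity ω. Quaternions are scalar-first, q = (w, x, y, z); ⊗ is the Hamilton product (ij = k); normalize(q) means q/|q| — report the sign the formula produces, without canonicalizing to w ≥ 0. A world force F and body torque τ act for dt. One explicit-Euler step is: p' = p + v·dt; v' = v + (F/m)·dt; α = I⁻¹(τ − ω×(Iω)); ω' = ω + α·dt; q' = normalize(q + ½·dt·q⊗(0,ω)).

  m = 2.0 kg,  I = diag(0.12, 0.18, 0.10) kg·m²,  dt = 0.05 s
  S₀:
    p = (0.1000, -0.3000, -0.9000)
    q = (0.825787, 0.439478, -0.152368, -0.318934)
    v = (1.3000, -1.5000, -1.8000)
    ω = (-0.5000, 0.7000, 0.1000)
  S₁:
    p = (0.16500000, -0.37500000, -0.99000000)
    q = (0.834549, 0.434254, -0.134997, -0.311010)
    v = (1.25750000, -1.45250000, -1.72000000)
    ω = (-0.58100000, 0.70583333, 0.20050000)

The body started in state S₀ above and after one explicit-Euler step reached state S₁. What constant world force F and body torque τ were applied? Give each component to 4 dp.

F = (-1.7000, 1.9000, 3.2000)
τ = (-0.2000, 0.0200, 0.1800)

ω₁ − ω₀ = (-0.08100000, 0.00583333, 0.10050000)
ω₀×(Iω₀) = (-0.0056, -0.0010, -0.0210)
τ = I·(Δω/dt) + ω₀×(Iω₀) = (-0.2000, 0.0200, 0.1800)
velocity change Δv = (-0.04250000, 0.04750000, 0.08000000)
m·(v₁−v₀)/dt = (-1.7000, 1.9000, 3.2000)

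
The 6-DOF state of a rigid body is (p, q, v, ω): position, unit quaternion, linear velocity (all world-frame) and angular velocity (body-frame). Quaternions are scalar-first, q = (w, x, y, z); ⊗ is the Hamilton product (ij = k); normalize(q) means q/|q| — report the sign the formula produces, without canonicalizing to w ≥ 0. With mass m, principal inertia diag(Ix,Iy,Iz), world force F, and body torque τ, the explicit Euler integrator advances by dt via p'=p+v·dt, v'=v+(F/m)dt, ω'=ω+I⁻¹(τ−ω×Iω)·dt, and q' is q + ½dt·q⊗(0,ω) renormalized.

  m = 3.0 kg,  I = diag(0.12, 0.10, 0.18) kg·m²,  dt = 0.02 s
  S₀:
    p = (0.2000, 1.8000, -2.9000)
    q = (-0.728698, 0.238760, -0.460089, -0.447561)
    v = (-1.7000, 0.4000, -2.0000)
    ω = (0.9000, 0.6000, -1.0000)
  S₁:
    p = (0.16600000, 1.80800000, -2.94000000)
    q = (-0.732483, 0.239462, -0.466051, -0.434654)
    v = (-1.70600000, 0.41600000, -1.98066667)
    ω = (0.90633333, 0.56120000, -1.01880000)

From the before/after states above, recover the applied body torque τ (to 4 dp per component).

Δω = ω₁−ω₀ = (0.00633333, -0.03880000, -0.01880000)
precession coupling = (-0.0480, 0.0540, -0.0108)
I·α + gyro = (-0.0100, -0.1400, -0.1800)

τ = (-0.0100, -0.1400, -0.1800)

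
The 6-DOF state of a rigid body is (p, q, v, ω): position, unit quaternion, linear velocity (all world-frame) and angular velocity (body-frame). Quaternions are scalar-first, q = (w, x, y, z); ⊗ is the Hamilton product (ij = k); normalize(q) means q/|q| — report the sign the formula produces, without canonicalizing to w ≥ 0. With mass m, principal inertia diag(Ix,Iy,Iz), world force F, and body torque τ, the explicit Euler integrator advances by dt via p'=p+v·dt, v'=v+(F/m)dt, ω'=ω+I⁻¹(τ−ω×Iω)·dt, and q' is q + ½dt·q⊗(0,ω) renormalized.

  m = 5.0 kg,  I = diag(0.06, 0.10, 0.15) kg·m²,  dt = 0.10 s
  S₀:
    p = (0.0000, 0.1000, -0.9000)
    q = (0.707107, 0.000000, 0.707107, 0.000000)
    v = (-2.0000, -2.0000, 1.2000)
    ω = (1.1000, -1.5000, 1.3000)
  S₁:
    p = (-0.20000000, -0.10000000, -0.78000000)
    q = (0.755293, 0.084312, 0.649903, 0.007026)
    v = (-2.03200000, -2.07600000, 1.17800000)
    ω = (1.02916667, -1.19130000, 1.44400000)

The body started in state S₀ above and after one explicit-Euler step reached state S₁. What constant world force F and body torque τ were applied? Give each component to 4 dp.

Δv = v₁−v₀ = (-0.03200000, -0.07600000, -0.02200000)
m·(v₁−v₀)/dt = (-1.6000, -3.8000, -1.1000)
rate change Δω = (-0.07083333, 0.30870000, 0.14400000)
gyro term ω₀×Iω₀ = (-0.0975, -0.1287, -0.0660)
I·α + gyro = (-0.1400, 0.1800, 0.1500)

F = (-1.6000, -3.8000, -1.1000)
τ = (-0.1400, 0.1800, 0.1500)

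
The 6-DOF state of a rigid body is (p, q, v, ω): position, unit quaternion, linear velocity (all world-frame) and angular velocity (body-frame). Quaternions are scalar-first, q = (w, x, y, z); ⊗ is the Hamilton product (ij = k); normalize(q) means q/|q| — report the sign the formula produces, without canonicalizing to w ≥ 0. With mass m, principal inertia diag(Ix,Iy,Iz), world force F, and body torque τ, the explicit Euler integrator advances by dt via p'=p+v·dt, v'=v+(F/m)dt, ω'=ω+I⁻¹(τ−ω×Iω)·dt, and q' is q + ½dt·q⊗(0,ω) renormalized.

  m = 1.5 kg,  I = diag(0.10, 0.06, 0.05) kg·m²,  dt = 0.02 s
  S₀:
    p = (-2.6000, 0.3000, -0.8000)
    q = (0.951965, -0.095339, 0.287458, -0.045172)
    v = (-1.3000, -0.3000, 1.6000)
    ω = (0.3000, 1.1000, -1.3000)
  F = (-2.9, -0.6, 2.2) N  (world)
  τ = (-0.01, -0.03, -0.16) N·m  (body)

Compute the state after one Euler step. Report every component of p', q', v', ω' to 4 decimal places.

α = I⁻¹(τ − ω×Iω) = (-0.2430, -0.1750, -2.9360)
ω + α·dt = (0.2951, 1.0965, -1.3587)
q⊗(0,ω) = (-0.3463257, -0.0384167, 0.9096692, -1.4286648)
q' = normalize(q + ½dt·q⊗(0,ω)) = (0.9484, -0.0957, 0.2965, -0.0594)
a = (-1.9333, -0.4000, 1.4667)
p + v·dt = (-2.6260, 0.2940, -0.7680)
v + (F/m)dt = (-1.3387, -0.3080, 1.6293)

p' = (-2.6260, 0.2940, -0.7680)
q' = (0.9484, -0.0957, 0.2965, -0.0594)
v' = (-1.3387, -0.3080, 1.6293)
ω' = (0.2951, 1.0965, -1.3587)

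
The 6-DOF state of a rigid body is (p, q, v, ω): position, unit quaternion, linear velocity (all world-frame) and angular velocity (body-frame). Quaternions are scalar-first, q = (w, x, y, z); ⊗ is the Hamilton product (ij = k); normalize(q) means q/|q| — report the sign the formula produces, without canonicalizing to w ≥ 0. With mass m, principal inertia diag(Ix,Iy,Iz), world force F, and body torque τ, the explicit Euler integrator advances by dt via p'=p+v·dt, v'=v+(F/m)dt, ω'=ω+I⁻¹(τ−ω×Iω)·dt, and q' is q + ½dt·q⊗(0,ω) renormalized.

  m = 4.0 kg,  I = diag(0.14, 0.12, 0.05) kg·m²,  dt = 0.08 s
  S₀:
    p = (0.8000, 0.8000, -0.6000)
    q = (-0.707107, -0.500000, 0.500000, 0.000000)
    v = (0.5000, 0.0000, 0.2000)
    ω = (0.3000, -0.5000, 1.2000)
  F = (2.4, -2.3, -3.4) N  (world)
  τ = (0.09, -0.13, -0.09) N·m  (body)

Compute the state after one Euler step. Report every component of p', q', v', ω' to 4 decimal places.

a = (0.6000, -0.5750, -0.8500)
new position p' = (0.8400, 0.8000, -0.5840)
new velocity v' = (0.5480, -0.0460, 0.1320)
gyro term ω×Iω = (0.0420, 0.0324, 0.0030)
α = I⁻¹(τ − ω×Iω) = (0.3429, -1.3533, -1.8600)
new body rate ω' = (0.3274, -0.6083, 1.0512)
2q̇ = q⊗(0,ω) = (0.4000000, 0.3878679, 0.9535535, -0.7485284)
updated quaternion q' = (-0.6901, -0.4838, 0.5374, -0.0299)

p' = (0.8400, 0.8000, -0.5840)
q' = (-0.6901, -0.4838, 0.5374, -0.0299)
v' = (0.5480, -0.0460, 0.1320)
ω' = (0.3274, -0.6083, 1.0512)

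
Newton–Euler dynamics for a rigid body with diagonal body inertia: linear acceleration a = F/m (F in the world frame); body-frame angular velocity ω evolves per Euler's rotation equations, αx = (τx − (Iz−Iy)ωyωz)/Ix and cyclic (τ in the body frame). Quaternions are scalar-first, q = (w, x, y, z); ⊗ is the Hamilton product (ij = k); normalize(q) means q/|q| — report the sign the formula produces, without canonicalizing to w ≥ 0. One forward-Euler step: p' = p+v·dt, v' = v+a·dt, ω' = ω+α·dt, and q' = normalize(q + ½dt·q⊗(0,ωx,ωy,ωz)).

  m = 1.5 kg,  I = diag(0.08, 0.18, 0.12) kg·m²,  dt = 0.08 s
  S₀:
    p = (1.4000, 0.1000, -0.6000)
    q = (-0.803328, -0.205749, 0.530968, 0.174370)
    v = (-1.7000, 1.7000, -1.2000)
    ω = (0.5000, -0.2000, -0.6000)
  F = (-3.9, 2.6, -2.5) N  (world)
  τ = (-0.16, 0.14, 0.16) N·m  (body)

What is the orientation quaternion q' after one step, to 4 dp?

2q̇ = q⊗(0,ω) = (0.3136901, -0.6853708, 0.1244012, 0.2576626)
q + ½dt·q⊗(0,ω), renormalized = (-0.7904, -0.2330, 0.5357, 0.1846)

q' = (-0.7904, -0.2330, 0.5357, 0.1846)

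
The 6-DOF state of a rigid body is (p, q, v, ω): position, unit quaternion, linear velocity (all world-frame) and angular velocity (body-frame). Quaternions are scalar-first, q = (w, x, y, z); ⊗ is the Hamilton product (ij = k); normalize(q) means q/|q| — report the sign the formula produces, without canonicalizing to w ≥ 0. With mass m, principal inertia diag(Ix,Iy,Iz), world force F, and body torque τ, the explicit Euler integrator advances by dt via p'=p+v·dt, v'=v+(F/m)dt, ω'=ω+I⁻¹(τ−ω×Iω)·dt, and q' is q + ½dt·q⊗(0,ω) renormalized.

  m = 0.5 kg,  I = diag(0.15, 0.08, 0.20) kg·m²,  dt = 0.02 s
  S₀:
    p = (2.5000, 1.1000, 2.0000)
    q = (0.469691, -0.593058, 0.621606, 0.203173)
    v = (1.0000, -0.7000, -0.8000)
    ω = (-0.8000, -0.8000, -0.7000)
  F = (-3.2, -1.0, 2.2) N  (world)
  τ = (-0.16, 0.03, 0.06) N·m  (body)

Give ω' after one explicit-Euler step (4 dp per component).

ω' = (-0.8303, -0.7855, -0.6895)

α = I⁻¹(τ − ω×Iω) = (-1.5147, 0.7250, 0.5240)
new body rate ω' = (-0.8303, -0.7855, -0.6895)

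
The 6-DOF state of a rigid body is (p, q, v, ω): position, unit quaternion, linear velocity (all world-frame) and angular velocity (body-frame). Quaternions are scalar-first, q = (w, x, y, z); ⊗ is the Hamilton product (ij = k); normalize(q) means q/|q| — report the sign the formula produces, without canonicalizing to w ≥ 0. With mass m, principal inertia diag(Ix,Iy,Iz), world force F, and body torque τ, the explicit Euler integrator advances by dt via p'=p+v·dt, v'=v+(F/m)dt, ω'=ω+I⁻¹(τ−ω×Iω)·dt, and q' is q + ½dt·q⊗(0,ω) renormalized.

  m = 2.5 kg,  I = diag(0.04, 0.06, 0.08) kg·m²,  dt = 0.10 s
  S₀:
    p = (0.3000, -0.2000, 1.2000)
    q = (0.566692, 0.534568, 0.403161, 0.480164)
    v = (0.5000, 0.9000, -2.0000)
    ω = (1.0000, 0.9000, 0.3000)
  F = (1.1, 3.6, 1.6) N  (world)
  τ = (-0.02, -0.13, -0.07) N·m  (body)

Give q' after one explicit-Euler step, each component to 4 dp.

q⊗(0,ω) = (-1.0414621, 0.2554927, 0.8298164, 0.2479578)
q' = normalize(q + ½dt·q⊗(0,ω)) = (0.5134, 0.5460, 0.4436, 0.4914)

q' = (0.5134, 0.5460, 0.4436, 0.4914)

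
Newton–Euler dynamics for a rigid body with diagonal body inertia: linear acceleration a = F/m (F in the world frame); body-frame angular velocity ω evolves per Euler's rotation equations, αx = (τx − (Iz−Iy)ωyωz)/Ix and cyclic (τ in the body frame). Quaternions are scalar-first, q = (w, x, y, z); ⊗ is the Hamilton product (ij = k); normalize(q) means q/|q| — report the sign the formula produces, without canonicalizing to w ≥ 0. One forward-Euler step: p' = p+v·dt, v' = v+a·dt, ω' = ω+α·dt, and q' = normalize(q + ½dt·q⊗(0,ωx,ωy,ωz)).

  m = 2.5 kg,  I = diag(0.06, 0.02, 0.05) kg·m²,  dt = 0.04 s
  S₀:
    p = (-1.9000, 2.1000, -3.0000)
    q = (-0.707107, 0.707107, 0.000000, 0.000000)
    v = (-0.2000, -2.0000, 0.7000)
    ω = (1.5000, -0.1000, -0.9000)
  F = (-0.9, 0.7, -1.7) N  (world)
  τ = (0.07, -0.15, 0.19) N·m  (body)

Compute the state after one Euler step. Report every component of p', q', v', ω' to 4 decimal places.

p' = (-1.9080, 2.0200, -2.9720)
q' = (-0.7279, 0.6855, 0.0141, 0.0113)
v' = (-0.2144, -1.9888, 0.6728)
ω' = (1.5449, -0.3730, -0.7528)

a = (-0.3600, 0.2800, -0.6800)
p + v·dt = (-1.9080, 2.0200, -2.9720)
v + (F/m)dt = (-0.2144, -1.9888, 0.6728)
angular accel α = (1.1217, -6.8250, 3.6800)
ω + α·dt = (1.5449, -0.3730, -0.7528)
Hamilton product q⊗(0,ω) = (-1.0606605, -1.0606605, 0.7071070, 0.5656856)
q + ½dt·q⊗(0,ω), renormalized = (-0.7279, 0.6855, 0.0141, 0.0113)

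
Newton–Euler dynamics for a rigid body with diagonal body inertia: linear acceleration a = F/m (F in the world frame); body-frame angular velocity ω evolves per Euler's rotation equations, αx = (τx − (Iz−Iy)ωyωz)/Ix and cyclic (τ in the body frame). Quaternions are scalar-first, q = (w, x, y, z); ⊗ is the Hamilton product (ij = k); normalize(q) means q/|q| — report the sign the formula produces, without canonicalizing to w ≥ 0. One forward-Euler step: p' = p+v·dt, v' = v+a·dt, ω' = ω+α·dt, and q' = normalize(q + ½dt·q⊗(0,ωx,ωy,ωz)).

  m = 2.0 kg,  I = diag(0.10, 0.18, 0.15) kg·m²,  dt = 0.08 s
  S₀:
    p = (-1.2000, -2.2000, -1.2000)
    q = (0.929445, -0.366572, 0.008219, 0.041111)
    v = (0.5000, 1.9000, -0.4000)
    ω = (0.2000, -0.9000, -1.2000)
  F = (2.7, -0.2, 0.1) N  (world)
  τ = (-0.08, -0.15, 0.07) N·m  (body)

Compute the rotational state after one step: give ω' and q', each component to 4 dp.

ω×(Iω) gyroscopic = (-0.0324, 0.0120, -0.0144)
(τ − ω×Iω)/I = (-0.4760, -0.9000, 0.5627)
ω + α·dt = (0.1619, -0.9720, -1.1550)
q⊗(0,ω) = (0.1300447, 0.2130261, -1.2681647, -0.7870630)
q' = normalize(q + ½dt·q⊗(0,ω)) = (0.9329, -0.3574, -0.0424, 0.0096)

ω' = (0.1619, -0.9720, -1.1550)
q' = (0.9329, -0.3574, -0.0424, 0.0096)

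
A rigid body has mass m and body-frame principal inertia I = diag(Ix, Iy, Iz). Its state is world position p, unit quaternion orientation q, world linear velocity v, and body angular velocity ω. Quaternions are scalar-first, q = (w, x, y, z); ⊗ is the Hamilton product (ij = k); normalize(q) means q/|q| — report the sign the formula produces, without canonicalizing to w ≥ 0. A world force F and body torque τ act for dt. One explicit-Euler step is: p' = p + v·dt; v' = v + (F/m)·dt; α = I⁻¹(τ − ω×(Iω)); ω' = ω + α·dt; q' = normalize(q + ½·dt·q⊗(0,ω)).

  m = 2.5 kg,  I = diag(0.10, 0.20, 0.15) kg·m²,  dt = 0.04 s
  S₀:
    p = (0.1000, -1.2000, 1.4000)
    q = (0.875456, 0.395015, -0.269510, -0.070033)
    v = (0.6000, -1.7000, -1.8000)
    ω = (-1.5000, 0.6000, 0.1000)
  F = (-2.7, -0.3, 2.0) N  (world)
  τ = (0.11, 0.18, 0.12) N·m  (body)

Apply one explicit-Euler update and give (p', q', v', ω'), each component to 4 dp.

(τ − ω×Iω)/I = (1.1300, 0.8625, 1.4000)
ω' = ω + α·dt = (-1.4548, 0.6345, 0.1560)
q⊗(0,ω) = (0.7612318, -1.2981152, 0.5908216, -0.0797104)
q + ½dt·q⊗(0,ω), renormalized = (0.8902, 0.3689, -0.2576, -0.0716)
a = (-1.0800, -0.1200, 0.8000)
p' = p + v·dt = (0.1240, -1.2680, 1.3280)
v + (F/m)dt = (0.5568, -1.7048, -1.7680)

p' = (0.1240, -1.2680, 1.3280)
q' = (0.8902, 0.3689, -0.2576, -0.0716)
v' = (0.5568, -1.7048, -1.7680)
ω' = (-1.4548, 0.6345, 0.1560)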